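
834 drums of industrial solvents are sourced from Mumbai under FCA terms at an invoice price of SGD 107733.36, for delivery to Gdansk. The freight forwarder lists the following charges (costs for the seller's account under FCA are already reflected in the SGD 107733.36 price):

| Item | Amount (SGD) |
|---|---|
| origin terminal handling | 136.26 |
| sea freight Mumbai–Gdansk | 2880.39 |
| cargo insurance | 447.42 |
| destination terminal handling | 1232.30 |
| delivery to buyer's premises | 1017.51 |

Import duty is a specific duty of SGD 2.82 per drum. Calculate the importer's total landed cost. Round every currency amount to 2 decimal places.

FCA: the seller delivers export-cleared goods to the carrier; the buyer bears costs from that point.
CIF value = FCA price + origin terminal + freight + insurance = 107733.36 + 136.26 + 2880.39 + 447.42 = 111197.43
Import duty = 834 × 2.82 = 2351.88
Buyer bears: origin terminal 136.26 + freight 2880.39 + insurance 447.42 + destination terminal 1232.30 + delivery 1017.51 + duty 2351.88 = 8065.76
Landed cost = invoice 107733.36 + 8065.76 = 115799.12

Total landed cost: SGD 115799.12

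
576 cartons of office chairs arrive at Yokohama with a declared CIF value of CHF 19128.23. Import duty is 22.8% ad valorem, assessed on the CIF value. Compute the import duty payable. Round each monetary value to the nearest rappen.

Import duty: CHF 4361.24

Import duty = 19128.23 × 22.8% = 4361.24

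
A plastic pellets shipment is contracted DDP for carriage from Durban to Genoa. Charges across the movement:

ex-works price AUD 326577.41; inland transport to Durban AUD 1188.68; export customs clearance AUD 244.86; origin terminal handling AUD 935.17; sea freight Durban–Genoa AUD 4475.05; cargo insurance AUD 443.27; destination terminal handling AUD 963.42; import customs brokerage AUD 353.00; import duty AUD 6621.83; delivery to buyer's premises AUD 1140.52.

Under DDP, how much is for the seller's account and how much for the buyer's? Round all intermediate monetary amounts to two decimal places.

Seller: AUD 342943.21; buyer: AUD 0.00

DDP: the seller bears all costs including import duty.
Seller's account: goods 326577.41 + inland to port 1188.68 + export clearance 244.86 + origin terminal 935.17 + freight 4475.05 + insurance 443.27 + destination terminal 963.42 + brokerage 353.00 + duty 6621.83 + delivery 1140.52 = 342943.21
Buyer's account: 0.00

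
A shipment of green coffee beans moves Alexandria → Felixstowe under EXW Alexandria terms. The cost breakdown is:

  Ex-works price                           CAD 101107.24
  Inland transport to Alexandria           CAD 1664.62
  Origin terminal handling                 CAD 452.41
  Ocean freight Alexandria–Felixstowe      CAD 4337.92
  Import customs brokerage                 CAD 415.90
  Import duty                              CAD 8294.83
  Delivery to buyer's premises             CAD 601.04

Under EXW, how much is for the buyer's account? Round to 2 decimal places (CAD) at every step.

Buyer's account: CAD 15766.72

EXW: the seller makes goods available at their premises; the buyer bears all onward costs.
Seller's account: goods 101107.24 = 101107.24
Buyer's account: inland to port 1664.62 + origin terminal 452.41 + freight 4337.92 + brokerage 415.90 + duty 8294.83 + delivery 601.04 = 15766.72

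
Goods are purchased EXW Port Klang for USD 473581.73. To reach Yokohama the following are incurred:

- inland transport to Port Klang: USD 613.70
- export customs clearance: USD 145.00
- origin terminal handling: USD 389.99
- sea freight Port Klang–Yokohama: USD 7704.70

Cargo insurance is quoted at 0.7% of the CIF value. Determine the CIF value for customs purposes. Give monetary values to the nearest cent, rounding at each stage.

CIF value: USD 485835.97

Let C be the CIF value. C = EXW price + pre-shipment costs + freight + 0.7% × C
C − 0.7% × C = 473581.73 + 613.70 + 145.00 + 389.99 + 7704.70
0.993 × C = 482435.12
C = 482435.12 / 0.993 = 485835.97
Insurance premium = 0.7% × 485835.97 = 3400.85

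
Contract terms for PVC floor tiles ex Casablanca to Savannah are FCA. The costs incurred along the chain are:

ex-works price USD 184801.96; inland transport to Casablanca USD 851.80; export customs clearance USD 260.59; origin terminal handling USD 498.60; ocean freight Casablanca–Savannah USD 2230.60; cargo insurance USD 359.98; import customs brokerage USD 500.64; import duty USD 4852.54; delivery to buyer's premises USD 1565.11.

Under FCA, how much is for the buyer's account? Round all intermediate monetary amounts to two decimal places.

FCA: the seller delivers export-cleared goods to the carrier; the buyer bears costs from that point.
Seller's account: goods 184801.96 + inland to port 851.80 + export clearance 260.59 = 185914.35
Buyer's account: origin terminal 498.60 + freight 2230.60 + insurance 359.98 + brokerage 500.64 + duty 4852.54 + delivery 1565.11 = 10007.47

Buyer's account: USD 10007.47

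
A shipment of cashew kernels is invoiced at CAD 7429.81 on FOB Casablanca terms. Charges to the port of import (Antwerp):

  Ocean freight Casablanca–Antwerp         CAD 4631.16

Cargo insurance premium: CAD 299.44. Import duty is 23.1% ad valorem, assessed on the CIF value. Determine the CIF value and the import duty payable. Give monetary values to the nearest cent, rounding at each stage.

CIF = FOB price + freight + insurance
CIF = 7429.81 + 4631.16 + 299.44 = 12360.41
Import duty = 12360.41 × 23.1% = 2855.25

CIF value: CAD 12360.41; import duty: CAD 2855.25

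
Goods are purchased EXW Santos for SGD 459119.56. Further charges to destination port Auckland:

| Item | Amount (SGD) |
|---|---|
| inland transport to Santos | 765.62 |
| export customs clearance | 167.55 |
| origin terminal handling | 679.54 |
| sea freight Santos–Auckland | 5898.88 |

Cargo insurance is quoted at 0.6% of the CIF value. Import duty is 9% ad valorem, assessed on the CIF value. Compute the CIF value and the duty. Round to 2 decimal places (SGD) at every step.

CIF value: SGD 469447.84; import duty: SGD 42250.31

Let C be the CIF value. C = EXW price + pre-shipment costs + freight + 0.6% × C
C − 0.6% × C = 459119.56 + 765.62 + 167.55 + 679.54 + 5898.88
0.994 × C = 466631.15
C = 466631.15 / 0.994 = 469447.84
Insurance premium = 0.6% × 469447.84 = 2816.69
Import duty = 469447.84 × 9% = 42250.31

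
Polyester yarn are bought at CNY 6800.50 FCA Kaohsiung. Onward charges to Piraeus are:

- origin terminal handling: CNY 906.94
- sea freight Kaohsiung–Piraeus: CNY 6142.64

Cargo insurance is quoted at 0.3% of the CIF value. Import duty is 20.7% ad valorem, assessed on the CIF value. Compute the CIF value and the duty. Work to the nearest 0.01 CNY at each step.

Let C be the CIF value. C = FCA price + pre-shipment costs + freight + 0.3% × C
C − 0.3% × C = 6800.50 + 906.94 + 6142.64
0.997 × C = 13850.08
C = 13850.08 / 0.997 = 13891.76
Insurance premium = 0.3% × 13891.76 = 41.68
Import duty = 13891.76 × 20.7% = 2875.59

CIF value: CNY 13891.76; import duty: CNY 2875.59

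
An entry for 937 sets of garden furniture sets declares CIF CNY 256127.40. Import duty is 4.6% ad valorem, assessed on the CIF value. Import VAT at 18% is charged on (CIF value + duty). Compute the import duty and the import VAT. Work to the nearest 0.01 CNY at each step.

Import duty = 256127.40 × 4.6% = 11781.86
VAT base = CIF + duty = 256127.40 + 11781.86 = 267909.26
Import VAT = 267909.26 × 18% = 48223.67

Import duty: CNY 11781.86; import VAT: CNY 48223.67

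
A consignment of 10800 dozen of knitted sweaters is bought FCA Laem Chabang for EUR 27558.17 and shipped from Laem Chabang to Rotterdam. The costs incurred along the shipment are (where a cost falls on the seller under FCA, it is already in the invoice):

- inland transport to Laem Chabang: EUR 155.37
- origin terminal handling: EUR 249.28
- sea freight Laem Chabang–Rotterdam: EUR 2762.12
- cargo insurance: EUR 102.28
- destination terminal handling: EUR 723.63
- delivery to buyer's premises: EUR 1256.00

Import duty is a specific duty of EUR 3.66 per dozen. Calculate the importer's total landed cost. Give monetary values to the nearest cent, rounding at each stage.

Total landed cost: EUR 72179.48

FCA: the seller delivers export-cleared goods to the carrier; the buyer bears costs from that point.
Already in the invoice (seller's account under FCA): inland to port — exclude.
CIF value = FCA price + origin terminal + freight + insurance = 27558.17 + 249.28 + 2762.12 + 102.28 = 30671.85
Import duty = 10800 × 3.66 = 39528.00
Buyer bears: origin terminal 249.28 + freight 2762.12 + insurance 102.28 + destination terminal 723.63 + delivery 1256.00 + duty 39528.00 = 44621.31
Landed cost = invoice 27558.17 + 44621.31 = 72179.48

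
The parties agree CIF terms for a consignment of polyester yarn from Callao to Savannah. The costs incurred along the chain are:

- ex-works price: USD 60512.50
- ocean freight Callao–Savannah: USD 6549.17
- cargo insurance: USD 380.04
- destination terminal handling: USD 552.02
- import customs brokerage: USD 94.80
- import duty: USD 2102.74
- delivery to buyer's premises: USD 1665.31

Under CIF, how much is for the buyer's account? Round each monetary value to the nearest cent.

Buyer's account: USD 4414.87

CIF: the seller pays costs through ocean freight and marine insurance to the destination port.
Seller's account: goods 60512.50 + freight 6549.17 + insurance 380.04 = 67441.71
Buyer's account: destination terminal 552.02 + brokerage 94.80 + duty 2102.74 + delivery 1665.31 = 4414.87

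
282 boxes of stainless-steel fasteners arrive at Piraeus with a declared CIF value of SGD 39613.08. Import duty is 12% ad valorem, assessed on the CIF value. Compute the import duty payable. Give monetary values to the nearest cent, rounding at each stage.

Import duty: SGD 4753.57

Import duty = 39613.08 × 12% = 4753.57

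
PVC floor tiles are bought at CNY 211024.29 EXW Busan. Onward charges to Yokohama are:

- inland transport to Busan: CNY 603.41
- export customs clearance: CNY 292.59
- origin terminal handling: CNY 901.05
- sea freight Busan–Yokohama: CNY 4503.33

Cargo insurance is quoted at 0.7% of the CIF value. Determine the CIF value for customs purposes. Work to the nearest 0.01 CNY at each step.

CIF value: CNY 218856.67

Let C be the CIF value. C = EXW price + pre-shipment costs + freight + 0.7% × C
C − 0.7% × C = 211024.29 + 603.41 + 292.59 + 901.05 + 4503.33
0.993 × C = 217324.67
C = 217324.67 / 0.993 = 218856.67
Insurance premium = 0.7% × 218856.67 = 1532.00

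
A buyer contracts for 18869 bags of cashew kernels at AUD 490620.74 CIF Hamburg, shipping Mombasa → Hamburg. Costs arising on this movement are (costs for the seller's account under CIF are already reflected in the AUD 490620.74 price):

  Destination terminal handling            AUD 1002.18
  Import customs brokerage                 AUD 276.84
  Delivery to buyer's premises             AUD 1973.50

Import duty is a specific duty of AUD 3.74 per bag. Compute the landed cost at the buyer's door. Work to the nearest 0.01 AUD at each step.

Total landed cost: AUD 564443.32

CIF: the seller pays costs through ocean freight and marine insurance to the destination port.
The CIF price already equals the CIF value: 490620.74
Import duty = 18869 × 3.74 = 70570.06
Buyer bears: destination terminal 1002.18 + brokerage 276.84 + delivery 1973.50 + duty 70570.06 = 73822.58
Landed cost = invoice 490620.74 + 73822.58 = 564443.32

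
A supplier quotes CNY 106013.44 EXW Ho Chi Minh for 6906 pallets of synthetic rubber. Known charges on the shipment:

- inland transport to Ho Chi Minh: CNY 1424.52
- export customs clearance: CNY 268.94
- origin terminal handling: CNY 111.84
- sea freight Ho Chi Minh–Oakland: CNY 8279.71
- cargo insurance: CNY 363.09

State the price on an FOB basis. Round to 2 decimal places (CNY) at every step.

Not relevant to the conversion: freight, insurance — on the buyer under both terms; not part of either seller's price.
From EXW to FOB, the seller additionally bears: inland to port, export clearance, origin terminal.
FOB price = 106013.44 + 1424.52 + 268.94 + 111.84 = 107818.74

FOB price: CNY 107818.74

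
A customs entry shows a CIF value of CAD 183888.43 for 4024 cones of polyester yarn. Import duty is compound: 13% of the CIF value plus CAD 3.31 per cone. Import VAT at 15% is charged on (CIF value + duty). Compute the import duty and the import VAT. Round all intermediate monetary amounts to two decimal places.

Ad valorem component: 183888.43 × 13% = 23905.50
Specific component: 4024 × 3.31 = 13319.44
Import duty = 23905.50 + 13319.44 = 37224.94
VAT base = CIF + duty = 183888.43 + 37224.94 = 221113.37
Import VAT = 221113.37 × 15% = 33167.01

Import duty: CAD 37224.94; import VAT: CAD 33167.01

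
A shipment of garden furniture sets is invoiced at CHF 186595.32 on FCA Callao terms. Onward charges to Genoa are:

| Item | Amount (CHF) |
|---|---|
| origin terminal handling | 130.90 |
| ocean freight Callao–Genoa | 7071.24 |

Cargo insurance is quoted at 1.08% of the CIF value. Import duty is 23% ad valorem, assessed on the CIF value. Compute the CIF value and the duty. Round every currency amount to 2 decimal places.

Let C be the CIF value. C = FCA price + pre-shipment costs + freight + 1.08% × C
C − 1.08% × C = 186595.32 + 130.90 + 7071.24
0.9892 × C = 193797.46
C = 193797.46 / 0.9892 = 195913.32
Insurance premium = 1.08% × 195913.32 = 2115.86
Import duty = 195913.32 × 23% = 45060.06

CIF value: CHF 195913.32; import duty: CHF 45060.06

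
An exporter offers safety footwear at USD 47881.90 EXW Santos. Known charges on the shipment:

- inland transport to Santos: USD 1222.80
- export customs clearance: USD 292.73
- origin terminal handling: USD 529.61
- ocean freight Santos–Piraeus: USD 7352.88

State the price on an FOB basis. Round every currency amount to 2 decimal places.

FOB price: USD 49927.04

Not relevant to the conversion: freight — on the buyer under both terms; not part of either seller's price.
From EXW to FOB, the seller additionally bears: inland to port, export clearance, origin terminal.
FOB price = 47881.90 + 1222.80 + 292.73 + 529.61 = 49927.04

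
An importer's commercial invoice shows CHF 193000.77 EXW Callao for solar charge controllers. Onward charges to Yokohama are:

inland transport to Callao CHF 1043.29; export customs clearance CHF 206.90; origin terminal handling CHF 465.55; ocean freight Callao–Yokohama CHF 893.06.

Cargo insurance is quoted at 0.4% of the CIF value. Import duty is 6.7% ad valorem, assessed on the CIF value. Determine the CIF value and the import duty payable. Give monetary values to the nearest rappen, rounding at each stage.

Let C be the CIF value. C = EXW price + pre-shipment costs + freight + 0.4% × C
C − 0.4% × C = 193000.77 + 1043.29 + 206.90 + 465.55 + 893.06
0.996 × C = 195609.57
C = 195609.57 / 0.996 = 196395.15
Insurance premium = 0.4% × 196395.15 = 785.58
Import duty = 196395.15 × 6.7% = 13158.48

CIF value: CHF 196395.15; import duty: CHF 13158.48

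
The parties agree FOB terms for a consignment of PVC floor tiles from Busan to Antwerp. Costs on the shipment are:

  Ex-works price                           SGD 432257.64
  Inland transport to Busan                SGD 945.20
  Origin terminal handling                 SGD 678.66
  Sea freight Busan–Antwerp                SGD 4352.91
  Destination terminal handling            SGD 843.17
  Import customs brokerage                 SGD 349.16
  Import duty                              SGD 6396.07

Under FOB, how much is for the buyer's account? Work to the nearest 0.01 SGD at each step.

FOB: the seller bears costs until goods are on board at the origin port; the buyer bears freight, insurance and all costs thereafter.
Seller's account: goods 432257.64 + inland to port 945.20 + origin terminal 678.66 = 433881.50
Buyer's account: freight 4352.91 + destination terminal 843.17 + brokerage 349.16 + duty 6396.07 = 11941.31

Buyer's account: SGD 11941.31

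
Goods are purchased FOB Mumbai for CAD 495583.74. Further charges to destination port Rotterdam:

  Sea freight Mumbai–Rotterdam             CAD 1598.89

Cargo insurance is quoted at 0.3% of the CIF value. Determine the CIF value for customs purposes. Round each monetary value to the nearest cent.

Let C be the CIF value. C = FOB price + freight + 0.3% × C
C − 0.3% × C = 495583.74 + 1598.89
0.997 × C = 497182.63
C = 497182.63 / 0.997 = 498678.67
Insurance premium = 0.3% × 498678.67 = 1496.04

CIF value: CAD 498678.67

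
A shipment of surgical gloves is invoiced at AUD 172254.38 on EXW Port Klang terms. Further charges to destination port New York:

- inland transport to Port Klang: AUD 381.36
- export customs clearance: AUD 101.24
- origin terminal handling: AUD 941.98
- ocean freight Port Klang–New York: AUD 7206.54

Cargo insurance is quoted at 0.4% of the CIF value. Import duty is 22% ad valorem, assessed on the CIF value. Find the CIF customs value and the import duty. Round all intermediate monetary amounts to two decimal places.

Let C be the CIF value. C = EXW price + pre-shipment costs + freight + 0.4% × C
C − 0.4% × C = 172254.38 + 381.36 + 101.24 + 941.98 + 7206.54
0.996 × C = 180885.50
C = 180885.50 / 0.996 = 181611.95
Insurance premium = 0.4% × 181611.95 = 726.45
Import duty = 181611.95 × 22% = 39954.63

CIF value: AUD 181611.95; import duty: AUD 39954.63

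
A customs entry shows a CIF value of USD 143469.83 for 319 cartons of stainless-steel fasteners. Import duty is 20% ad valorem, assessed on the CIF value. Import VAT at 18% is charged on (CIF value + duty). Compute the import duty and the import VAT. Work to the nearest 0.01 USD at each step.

Import duty = 143469.83 × 20% = 28693.97
VAT base = CIF + duty = 143469.83 + 28693.97 = 172163.80
Import VAT = 172163.80 × 18% = 30989.48

Import duty: USD 28693.97; import VAT: USD 30989.48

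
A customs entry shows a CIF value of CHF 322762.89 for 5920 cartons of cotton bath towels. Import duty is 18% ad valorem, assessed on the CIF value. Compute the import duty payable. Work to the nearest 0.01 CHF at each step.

Import duty = 322762.89 × 18% = 58097.32

Import duty: CHF 58097.32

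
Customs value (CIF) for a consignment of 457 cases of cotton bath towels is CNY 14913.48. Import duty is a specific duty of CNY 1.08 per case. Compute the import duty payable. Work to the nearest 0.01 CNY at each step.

Import duty = 457 × 1.08 = 493.56

Import duty: CNY 493.56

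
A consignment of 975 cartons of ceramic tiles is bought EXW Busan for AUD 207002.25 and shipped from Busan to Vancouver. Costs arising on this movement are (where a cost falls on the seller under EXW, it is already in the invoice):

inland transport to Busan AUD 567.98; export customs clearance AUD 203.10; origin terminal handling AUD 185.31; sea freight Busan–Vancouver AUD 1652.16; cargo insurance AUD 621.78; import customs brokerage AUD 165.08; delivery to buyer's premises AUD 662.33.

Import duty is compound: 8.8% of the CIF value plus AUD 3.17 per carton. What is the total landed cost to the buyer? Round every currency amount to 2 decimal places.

EXW: the seller makes goods available at their premises; the buyer bears all onward costs.
CIF value = EXW price + inland to port + export clearance + origin terminal + freight + insurance = 207002.25 + 567.98 + 203.10 + 185.31 + 1652.16 + 621.78 = 210232.58
Ad valorem component: 210232.58 × 8.8% = 18500.47
Specific component: 975 × 3.17 = 3090.75
Import duty = 18500.47 + 3090.75 = 21591.22
Buyer bears: inland to port 567.98 + export clearance 203.10 + origin terminal 185.31 + freight 1652.16 + insurance 621.78 + brokerage 165.08 + delivery 662.33 + duty 21591.22 = 25648.96
Landed cost = invoice 207002.25 + 25648.96 = 232651.21

Total landed cost: AUD 232651.21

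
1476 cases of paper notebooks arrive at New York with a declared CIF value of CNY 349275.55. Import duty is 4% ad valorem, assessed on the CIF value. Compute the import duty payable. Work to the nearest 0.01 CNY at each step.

Import duty: CNY 13971.02

Import duty = 349275.55 × 4% = 13971.02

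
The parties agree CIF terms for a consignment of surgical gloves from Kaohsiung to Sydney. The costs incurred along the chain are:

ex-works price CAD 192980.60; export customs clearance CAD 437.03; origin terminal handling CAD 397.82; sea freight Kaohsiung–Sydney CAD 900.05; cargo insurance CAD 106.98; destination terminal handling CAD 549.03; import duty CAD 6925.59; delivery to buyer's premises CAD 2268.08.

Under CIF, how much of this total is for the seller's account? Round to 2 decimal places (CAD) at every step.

Seller's account: CAD 194822.48

CIF: the seller pays costs through ocean freight and marine insurance to the destination port.
Seller's account: goods 192980.60 + export clearance 437.03 + origin terminal 397.82 + freight 900.05 + insurance 106.98 = 194822.48
Buyer's account: destination terminal 549.03 + duty 6925.59 + delivery 2268.08 = 9742.70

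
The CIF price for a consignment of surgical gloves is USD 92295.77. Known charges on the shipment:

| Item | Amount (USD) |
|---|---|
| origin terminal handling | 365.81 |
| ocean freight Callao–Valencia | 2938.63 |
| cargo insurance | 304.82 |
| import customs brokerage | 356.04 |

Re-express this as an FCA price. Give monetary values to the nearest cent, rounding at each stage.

FCA price: USD 88686.51

Not relevant to the conversion: brokerage — on the buyer under both terms; not part of either seller's price.
From CIF to FCA, the seller no longer bears: origin terminal, freight, insurance.
FCA price = 92295.77 − 365.81 − 2938.63 − 304.82 = 88686.51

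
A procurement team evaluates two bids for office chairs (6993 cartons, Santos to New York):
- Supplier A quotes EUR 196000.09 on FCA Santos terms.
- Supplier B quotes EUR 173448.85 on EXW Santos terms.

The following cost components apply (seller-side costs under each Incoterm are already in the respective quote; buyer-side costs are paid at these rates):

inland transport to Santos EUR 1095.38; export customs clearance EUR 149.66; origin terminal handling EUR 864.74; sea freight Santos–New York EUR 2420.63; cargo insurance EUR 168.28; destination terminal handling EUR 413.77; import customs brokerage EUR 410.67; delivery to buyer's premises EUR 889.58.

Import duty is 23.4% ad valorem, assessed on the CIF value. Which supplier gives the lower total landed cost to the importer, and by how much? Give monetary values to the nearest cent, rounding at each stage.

Supplier B is cheaper by EUR 26291.86

Supplier A (FCA):
CIF value = FCA price + origin terminal + freight + insurance = 196000.09 + 864.74 + 2420.63 + 168.28 = 199453.74
Import duty = 199453.74 × 23.4% = 46672.18
Buyer bears (A): 864.74 + 2420.63 + 168.28 + 413.77 + 410.67 + 889.58 = 5167.67
Landed cost (A) = invoice 196000.09 + 5167.67 + duty 46672.18 = 247839.94
Supplier B (EXW):
CIF value = EXW price + inland to port + export clearance + origin terminal + freight + insurance = 173448.85 + 1095.38 + 149.66 + 864.74 + 2420.63 + 168.28 = 178147.54
Import duty = 178147.54 × 23.4% = 41686.52
Buyer bears (B): 1095.38 + 149.66 + 864.74 + 2420.63 + 168.28 + 413.77 + 410.67 + 889.58 = 6412.71
Landed cost (B) = invoice 173448.85 + 6412.71 + duty 41686.52 = 221548.08
Difference = |247839.94 − 221548.08| = 26291.86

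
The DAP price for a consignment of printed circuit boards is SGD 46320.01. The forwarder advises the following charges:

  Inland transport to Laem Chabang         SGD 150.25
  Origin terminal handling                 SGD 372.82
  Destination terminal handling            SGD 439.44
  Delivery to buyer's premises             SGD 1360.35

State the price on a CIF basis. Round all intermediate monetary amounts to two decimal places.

Not relevant to the conversion: inland to port, origin terminal — on the seller under both DAP and CIF; already in the DAP price and stays in the CIF price.
From DAP to CIF, the seller no longer bears: destination terminal, delivery.
CIF price = 46320.01 − 439.44 − 1360.35 = 44520.22

CIF price: SGD 44520.22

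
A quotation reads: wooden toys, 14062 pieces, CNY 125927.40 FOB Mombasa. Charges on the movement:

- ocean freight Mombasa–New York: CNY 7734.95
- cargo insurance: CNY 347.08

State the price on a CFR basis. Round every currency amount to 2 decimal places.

Not relevant to the conversion: insurance — on the buyer under both terms; not part of either seller's price.
From FOB to CFR, the seller additionally bears: freight.
CFR price = 125927.40 + 7734.95 = 133662.35

CFR price: CNY 133662.35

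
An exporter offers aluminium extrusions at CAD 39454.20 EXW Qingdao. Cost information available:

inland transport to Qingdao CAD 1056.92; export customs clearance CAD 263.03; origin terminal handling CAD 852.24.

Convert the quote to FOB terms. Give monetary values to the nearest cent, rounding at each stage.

FOB price: CAD 41626.39

From EXW to FOB, the seller additionally bears: inland to port, export clearance, origin terminal.
FOB price = 39454.20 + 1056.92 + 263.03 + 852.24 = 41626.39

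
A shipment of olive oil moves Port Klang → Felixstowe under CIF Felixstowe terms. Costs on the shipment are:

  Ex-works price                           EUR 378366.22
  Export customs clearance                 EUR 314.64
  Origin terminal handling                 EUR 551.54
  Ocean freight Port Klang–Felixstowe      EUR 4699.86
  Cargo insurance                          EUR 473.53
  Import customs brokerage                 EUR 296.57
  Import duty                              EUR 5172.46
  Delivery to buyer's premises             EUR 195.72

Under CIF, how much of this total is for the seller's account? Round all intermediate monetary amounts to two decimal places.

CIF: the seller pays costs through ocean freight and marine insurance to the destination port.
Seller's account: goods 378366.22 + export clearance 314.64 + origin terminal 551.54 + freight 4699.86 + insurance 473.53 = 384405.79
Buyer's account: brokerage 296.57 + duty 5172.46 + delivery 195.72 = 5664.75

Seller's account: EUR 384405.79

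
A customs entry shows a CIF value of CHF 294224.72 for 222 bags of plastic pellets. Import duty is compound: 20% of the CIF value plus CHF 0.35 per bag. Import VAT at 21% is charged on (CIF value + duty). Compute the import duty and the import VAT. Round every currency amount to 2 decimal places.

Ad valorem component: 294224.72 × 20% = 58844.94
Specific component: 222 × 0.35 = 77.70
Import duty = 58844.94 + 77.70 = 58922.64
VAT base = CIF + duty = 294224.72 + 58922.64 = 353147.36
Import VAT = 353147.36 × 21% = 74160.95

Import duty: CHF 58922.64; import VAT: CHF 74160.95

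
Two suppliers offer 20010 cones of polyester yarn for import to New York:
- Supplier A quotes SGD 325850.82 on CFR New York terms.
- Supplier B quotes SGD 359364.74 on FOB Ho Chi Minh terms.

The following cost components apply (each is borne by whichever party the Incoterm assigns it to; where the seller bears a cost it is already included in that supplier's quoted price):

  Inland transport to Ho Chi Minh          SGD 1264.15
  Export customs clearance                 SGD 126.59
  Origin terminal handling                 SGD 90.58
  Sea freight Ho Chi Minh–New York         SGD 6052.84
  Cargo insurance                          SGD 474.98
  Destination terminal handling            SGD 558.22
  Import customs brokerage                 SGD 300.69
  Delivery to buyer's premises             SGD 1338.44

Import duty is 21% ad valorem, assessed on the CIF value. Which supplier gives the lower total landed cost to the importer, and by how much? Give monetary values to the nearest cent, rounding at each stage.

Supplier A (CFR):
CIF value = CFR price + insurance = 325850.82 + 474.98 = 326325.80
Import duty = 326325.80 × 21% = 68528.42
Buyer bears (A): 474.98 + 558.22 + 300.69 + 1338.44 = 2672.33
Landed cost (A) = invoice 325850.82 + 2672.33 + duty 68528.42 = 397051.57
Supplier B (FOB):
CIF value = FOB price + freight + insurance = 359364.74 + 6052.84 + 474.98 = 365892.56
Import duty = 365892.56 × 21% = 76837.44
Buyer bears (B): 6052.84 + 474.98 + 558.22 + 300.69 + 1338.44 = 8725.17
Landed cost (B) = invoice 359364.74 + 8725.17 + duty 76837.44 = 444927.35
Difference = |397051.57 − 444927.35| = 47875.78

Supplier A is cheaper by SGD 47875.78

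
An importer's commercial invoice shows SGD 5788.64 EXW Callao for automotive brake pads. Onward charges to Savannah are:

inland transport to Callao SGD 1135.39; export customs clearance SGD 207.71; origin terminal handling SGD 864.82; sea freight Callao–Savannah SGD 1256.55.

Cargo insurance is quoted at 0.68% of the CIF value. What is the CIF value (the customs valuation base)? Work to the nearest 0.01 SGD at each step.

Let C be the CIF value. C = EXW price + pre-shipment costs + freight + 0.68% × C
C − 0.68% × C = 5788.64 + 1135.39 + 207.71 + 864.82 + 1256.55
0.9932 × C = 9253.11
C = 9253.11 / 0.9932 = 9316.46
Insurance premium = 0.68% × 9316.46 = 63.35

CIF value: SGD 9316.46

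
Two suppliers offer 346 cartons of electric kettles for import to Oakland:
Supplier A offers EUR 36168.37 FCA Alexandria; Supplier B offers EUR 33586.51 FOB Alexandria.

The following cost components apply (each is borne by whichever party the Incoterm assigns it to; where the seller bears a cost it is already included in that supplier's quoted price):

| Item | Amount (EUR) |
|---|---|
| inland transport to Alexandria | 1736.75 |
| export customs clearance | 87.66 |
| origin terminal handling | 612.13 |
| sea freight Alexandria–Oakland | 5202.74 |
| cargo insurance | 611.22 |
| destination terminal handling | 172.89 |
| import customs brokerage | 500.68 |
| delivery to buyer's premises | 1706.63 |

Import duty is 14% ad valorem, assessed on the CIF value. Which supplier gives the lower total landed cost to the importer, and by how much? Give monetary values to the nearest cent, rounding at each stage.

Supplier A (FCA):
CIF value = FCA price + origin terminal + freight + insurance = 36168.37 + 612.13 + 5202.74 + 611.22 = 42594.46
Import duty = 42594.46 × 14% = 5963.22
Buyer bears (A): 612.13 + 5202.74 + 611.22 + 172.89 + 500.68 + 1706.63 = 8806.29
Landed cost (A) = invoice 36168.37 + 8806.29 + duty 5963.22 = 50937.88
Supplier B (FOB):
CIF value = FOB price + freight + insurance = 33586.51 + 5202.74 + 611.22 = 39400.47
Import duty = 39400.47 × 14% = 5516.07
Buyer bears (B): 5202.74 + 611.22 + 172.89 + 500.68 + 1706.63 = 8194.16
Landed cost (B) = invoice 33586.51 + 8194.16 + duty 5516.07 = 47296.74
Difference = |50937.88 − 47296.74| = 3641.14

Supplier B is cheaper by EUR 3641.14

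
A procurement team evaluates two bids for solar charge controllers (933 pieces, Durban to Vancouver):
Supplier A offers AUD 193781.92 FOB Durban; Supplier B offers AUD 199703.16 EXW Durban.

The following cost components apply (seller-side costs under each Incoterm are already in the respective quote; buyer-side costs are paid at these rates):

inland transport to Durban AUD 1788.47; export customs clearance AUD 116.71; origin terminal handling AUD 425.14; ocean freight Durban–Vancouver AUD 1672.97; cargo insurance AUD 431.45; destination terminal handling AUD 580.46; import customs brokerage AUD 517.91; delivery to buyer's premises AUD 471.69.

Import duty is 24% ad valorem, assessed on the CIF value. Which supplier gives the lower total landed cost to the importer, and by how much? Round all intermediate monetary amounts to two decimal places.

Supplier A (FOB):
CIF value = FOB price + freight + insurance = 193781.92 + 1672.97 + 431.45 = 195886.34
Import duty = 195886.34 × 24% = 47012.72
Buyer bears (A): 1672.97 + 431.45 + 580.46 + 517.91 + 471.69 = 3674.48
Landed cost (A) = invoice 193781.92 + 3674.48 + duty 47012.72 = 244469.12
Supplier B (EXW):
CIF value = EXW price + inland to port + export clearance + origin terminal + freight + insurance = 199703.16 + 1788.47 + 116.71 + 425.14 + 1672.97 + 431.45 = 204137.90
Import duty = 204137.90 × 24% = 48993.10
Buyer bears (B): 1788.47 + 116.71 + 425.14 + 1672.97 + 431.45 + 580.46 + 517.91 + 471.69 = 6004.80
Landed cost (B) = invoice 199703.16 + 6004.80 + duty 48993.10 = 254701.06
Difference = |244469.12 − 254701.06| = 10231.94

Supplier A is cheaper by AUD 10231.94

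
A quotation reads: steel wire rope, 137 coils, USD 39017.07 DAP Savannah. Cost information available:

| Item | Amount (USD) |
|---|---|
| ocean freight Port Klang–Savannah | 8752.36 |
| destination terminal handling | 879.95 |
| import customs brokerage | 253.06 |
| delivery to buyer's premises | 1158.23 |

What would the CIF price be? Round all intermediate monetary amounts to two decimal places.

Not relevant to the conversion: freight — on the seller under both DAP and CIF; already in the DAP price and stays in the CIF price. brokerage — on the buyer under both terms; not part of either seller's price.
From DAP to CIF, the seller no longer bears: destination terminal, delivery.
CIF price = 39017.07 − 879.95 − 1158.23 = 36978.89

CIF price: USD 36978.89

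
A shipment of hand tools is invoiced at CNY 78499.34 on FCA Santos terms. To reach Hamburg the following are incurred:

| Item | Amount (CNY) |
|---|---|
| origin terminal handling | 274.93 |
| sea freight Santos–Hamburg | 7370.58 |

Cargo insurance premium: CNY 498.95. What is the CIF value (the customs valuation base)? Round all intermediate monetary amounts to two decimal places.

CIF value: CNY 86643.80

CIF = FCA price + pre-shipment costs + freight + insurance
CIF = 78499.34 + 274.93 + 7370.58 + 498.95 = 86643.80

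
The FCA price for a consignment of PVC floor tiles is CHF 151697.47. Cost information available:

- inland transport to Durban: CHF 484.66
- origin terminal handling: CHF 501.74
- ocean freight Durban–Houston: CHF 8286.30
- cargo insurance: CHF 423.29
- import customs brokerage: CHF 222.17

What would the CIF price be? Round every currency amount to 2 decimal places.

CIF price: CHF 160908.80

Not relevant to the conversion: inland to port — on the seller under both FCA and CIF; already in the FCA price and stays in the CIF price. brokerage — on the buyer under both terms; not part of either seller's price.
From FCA to CIF, the seller additionally bears: origin terminal, freight, insurance.
CIF price = 151697.47 + 501.74 + 8286.30 + 423.29 = 160908.80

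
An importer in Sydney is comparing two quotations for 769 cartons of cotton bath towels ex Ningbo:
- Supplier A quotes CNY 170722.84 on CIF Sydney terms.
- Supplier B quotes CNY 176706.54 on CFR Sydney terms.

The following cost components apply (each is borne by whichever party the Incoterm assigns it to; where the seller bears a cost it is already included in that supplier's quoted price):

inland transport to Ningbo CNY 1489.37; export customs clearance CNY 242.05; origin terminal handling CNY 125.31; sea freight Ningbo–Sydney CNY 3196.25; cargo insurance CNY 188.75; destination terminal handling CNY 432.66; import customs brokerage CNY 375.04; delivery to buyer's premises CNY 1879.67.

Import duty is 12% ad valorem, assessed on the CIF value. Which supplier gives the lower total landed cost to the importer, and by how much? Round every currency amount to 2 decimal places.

Supplier A (CIF):
The CIF price already equals the CIF value: 170722.84
Import duty = 170722.84 × 12% = 20486.74
Buyer bears (A): 432.66 + 375.04 + 1879.67 = 2687.37
Landed cost (A) = invoice 170722.84 + 2687.37 + duty 20486.74 = 193896.95
Supplier B (CFR):
CIF value = CFR price + insurance = 176706.54 + 188.75 = 176895.29
Import duty = 176895.29 × 12% = 21227.43
Buyer bears (B): 188.75 + 432.66 + 375.04 + 1879.67 = 2876.12
Landed cost (B) = invoice 176706.54 + 2876.12 + duty 21227.43 = 200810.09
Difference = |193896.95 − 200810.09| = 6913.14

Supplier A is cheaper by CNY 6913.14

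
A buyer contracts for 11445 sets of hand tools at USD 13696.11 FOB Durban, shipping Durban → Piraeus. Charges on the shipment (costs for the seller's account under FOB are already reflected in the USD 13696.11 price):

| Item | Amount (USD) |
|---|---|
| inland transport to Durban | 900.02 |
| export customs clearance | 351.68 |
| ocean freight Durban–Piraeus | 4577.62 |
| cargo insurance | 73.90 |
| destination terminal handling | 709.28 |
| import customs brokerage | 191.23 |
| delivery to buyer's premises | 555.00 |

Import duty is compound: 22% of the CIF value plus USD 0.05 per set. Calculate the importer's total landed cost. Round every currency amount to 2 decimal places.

FOB: the seller bears costs until goods are on board at the origin port; the buyer bears freight, insurance and all costs thereafter.
Already in the invoice (seller's account under FOB): inland to port, export clearance — exclude.
CIF value = FOB price + freight + insurance = 13696.11 + 4577.62 + 73.90 = 18347.63
Ad valorem component: 18347.63 × 22% = 4036.48
Specific component: 11445 × 0.05 = 572.25
Import duty = 4036.48 + 572.25 = 4608.73
Buyer bears: freight 4577.62 + insurance 73.90 + destination terminal 709.28 + brokerage 191.23 + delivery 555.00 + duty 4608.73 = 10715.76
Landed cost = invoice 13696.11 + 10715.76 = 24411.87

Total landed cost: USD 24411.87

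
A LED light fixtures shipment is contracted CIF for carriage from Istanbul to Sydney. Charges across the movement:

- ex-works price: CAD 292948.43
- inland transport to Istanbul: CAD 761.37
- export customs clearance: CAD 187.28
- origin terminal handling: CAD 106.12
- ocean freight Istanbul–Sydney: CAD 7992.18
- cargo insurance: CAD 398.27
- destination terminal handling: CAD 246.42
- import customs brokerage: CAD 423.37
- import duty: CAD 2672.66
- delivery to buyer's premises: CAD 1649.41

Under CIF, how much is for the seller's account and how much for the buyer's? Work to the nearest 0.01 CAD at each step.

Seller: CAD 302393.65; buyer: CAD 4991.86

CIF: the seller pays costs through ocean freight and marine insurance to the destination port.
Seller's account: goods 292948.43 + inland to port 761.37 + export clearance 187.28 + origin terminal 106.12 + freight 7992.18 + insurance 398.27 = 302393.65
Buyer's account: destination terminal 246.42 + brokerage 423.37 + duty 2672.66 + delivery 1649.41 = 4991.86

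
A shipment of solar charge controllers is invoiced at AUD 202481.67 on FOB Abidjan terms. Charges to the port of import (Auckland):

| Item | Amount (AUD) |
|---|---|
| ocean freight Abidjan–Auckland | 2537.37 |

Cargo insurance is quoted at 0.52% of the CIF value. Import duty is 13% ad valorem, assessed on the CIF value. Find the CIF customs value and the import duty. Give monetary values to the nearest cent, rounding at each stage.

Let C be the CIF value. C = FOB price + freight + 0.52% × C
C − 0.52% × C = 202481.67 + 2537.37
0.9948 × C = 205019.04
C = 205019.04 / 0.9948 = 206090.71
Insurance premium = 0.52% × 206090.71 = 1071.67
Import duty = 206090.71 × 13% = 26791.79

CIF value: AUD 206090.71; import duty: AUD 26791.79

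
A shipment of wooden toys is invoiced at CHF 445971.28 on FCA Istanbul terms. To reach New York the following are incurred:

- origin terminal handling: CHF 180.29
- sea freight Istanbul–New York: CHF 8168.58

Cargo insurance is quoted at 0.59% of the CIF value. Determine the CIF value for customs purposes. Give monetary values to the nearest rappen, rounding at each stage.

Let C be the CIF value. C = FCA price + pre-shipment costs + freight + 0.59% × C
C − 0.59% × C = 445971.28 + 180.29 + 8168.58
0.9941 × C = 454320.15
C = 454320.15 / 0.9941 = 457016.55
Insurance premium = 0.59% × 457016.55 = 2696.40

CIF value: CHF 457016.55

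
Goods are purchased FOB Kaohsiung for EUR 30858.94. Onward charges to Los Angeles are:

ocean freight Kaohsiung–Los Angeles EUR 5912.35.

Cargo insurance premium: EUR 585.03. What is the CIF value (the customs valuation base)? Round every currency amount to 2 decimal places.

CIF = FOB price + freight + insurance
CIF = 30858.94 + 5912.35 + 585.03 = 37356.32

CIF value: EUR 37356.32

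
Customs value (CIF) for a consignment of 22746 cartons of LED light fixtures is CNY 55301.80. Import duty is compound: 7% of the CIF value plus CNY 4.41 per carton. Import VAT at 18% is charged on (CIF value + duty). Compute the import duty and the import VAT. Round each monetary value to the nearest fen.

Ad valorem component: 55301.80 × 7% = 3871.13
Specific component: 22746 × 4.41 = 100309.86
Import duty = 3871.13 + 100309.86 = 104180.99
VAT base = CIF + duty = 55301.80 + 104180.99 = 159482.79
Import VAT = 159482.79 × 18% = 28706.90

Import duty: CNY 104180.99; import VAT: CNY 28706.90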